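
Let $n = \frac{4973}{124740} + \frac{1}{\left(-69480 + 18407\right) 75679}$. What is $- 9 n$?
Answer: $- \frac{158854616231}{442735772220} \approx -0.3588$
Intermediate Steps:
$n = \frac{158854616231}{3984621949980}$ ($n = 4973 \cdot \frac{1}{124740} + \frac{1}{-51073} \cdot \frac{1}{75679} = \frac{4973}{124740} - \frac{1}{3865153567} = \frac{158854616231}{3984621949980} \approx 0.039867$)
$- 9 n = \left(-9\right) \frac{158854616231}{3984621949980} = - \frac{158854616231}{442735772220}$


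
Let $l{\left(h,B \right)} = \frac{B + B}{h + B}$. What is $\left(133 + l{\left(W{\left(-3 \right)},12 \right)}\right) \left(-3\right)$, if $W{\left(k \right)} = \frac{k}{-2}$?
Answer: $- \frac{1213}{3} \approx -404.33$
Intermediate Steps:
$W{\left(k \right)} = - \frac{k}{2}$ ($W{\left(k \right)} = k \left(- \frac{1}{2}\right) = - \frac{k}{2}$)
$l{\left(h,B \right)} = \frac{2 B}{B + h}$
$\left(133 + l{\left(W{\left(-3 \right)},12 \right)}\right) \left(-3\right) = \left(133 + 2 \cdot 12 \frac{1}{12 - - \frac{3}{2}}\right) \left(-3\right) = \left(133 + 2 \cdot 12 \frac{1}{12 + \frac{3}{2}}\right) \left(-3\right) = \left(133 + 2 \cdot 12 \frac{1}{\frac{27}{2}}\right) \left(-3\right) = \left(133 + 2 \cdot 12 \cdot \frac{2}{27}\right) \left(-3\right) = \left(133 + \frac{16}{9}\right) \left(-3\right) = \frac{1213}{9} \left(-3\right) = - \frac{1213}{3}$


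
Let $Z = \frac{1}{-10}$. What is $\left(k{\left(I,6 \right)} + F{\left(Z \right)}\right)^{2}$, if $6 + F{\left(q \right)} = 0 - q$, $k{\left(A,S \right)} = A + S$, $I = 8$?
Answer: $\frac{6561}{100} \approx 65.61$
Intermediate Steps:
$Z = - \frac{1}{10} \approx -0.1$
$F{\left(q \right)} = -6 - q$ ($F{\left(q \right)} = -6 + \left(0 - q\right) = -6 - q$)
$\left(k{\left(I,6 \right)} + F{\left(Z \right)}\right)^{2} = \left(\left(8 + 6\right) - \frac{59}{10}\right)^{2} = \left(14 + \left(-6 + \frac{1}{10}\right)\right)^{2} = \left(14 - \frac{59}{10}\right)^{2} = \left(\frac{81}{10}\right)^{2} = \frac{6561}{100}$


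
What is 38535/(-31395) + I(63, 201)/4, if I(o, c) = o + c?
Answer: 19367/299 ≈ 64.773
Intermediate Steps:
I(o, c) = c + o
38535/(-31395) + I(63, 201)/4 = 38535/(-31395) + (201 + 63)/4 = 38535*(-1/31395) + 264*(¼) = -367/299 + 66 = 19367/299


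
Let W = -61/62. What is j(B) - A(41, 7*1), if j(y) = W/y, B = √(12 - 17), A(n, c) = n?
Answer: -41 + 61*I*√5/310 ≈ -41.0 + 0.44*I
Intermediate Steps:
B = I*√5 (B = √(-5) = I*√5 ≈ 2.2361*I)
W = -61/62 (W = -61*1/62 = -61/62 ≈ -0.98387)
j(y) = -61/(62*y)
j(B) - A(41, 7*1) = -61*(-I*√5/5)/62 - 1*41 = -(-61)*I*√5/310 - 41 = 61*I*√5/310 - 41 = -41 + 61*I*√5/310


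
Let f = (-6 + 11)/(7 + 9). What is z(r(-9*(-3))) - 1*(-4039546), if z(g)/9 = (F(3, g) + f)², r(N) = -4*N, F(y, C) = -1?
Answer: 1034124865/256 ≈ 4.0396e+6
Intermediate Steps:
f = 5/16 ≈ 0.31250
z(g) = 1089/256 (z(g) = 9*(-1 + 5/16)² = 9*(-11/16)² = 9*(121/256) = 1089/256)
z(r(-9*(-3))) - 1*(-4039546) = 1089/256 - 1*(-4039546) = 1089/256 + 4039546 = 1034124865/256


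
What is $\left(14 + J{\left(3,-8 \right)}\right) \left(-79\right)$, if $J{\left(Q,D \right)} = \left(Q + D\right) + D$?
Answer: $-79$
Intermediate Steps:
$J{\left(Q,D \right)} = Q + 2 D$ ($J{\left(Q,D \right)} = \left(D + Q\right) + D = Q + 2 D$)
$\left(14 + J{\left(3,-8 \right)}\right) \left(-79\right) = \left(14 + \left(3 + 2 \left(-8\right)\right)\right) \left(-79\right) = \left(14 + \left(3 - 16\right)\right) \left(-79\right) = \left(14 - 13\right) \left(-79\right) = 1 \left(-79\right) = -79$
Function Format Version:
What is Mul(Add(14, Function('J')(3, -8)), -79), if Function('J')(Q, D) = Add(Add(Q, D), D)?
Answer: -79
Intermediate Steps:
Function('J')(Q, D) = Add(Q, Mul(2, D)) (Function('J')(Q, D) = Add(Add(D, Q), D) = Add(Q, Mul(2, D)))
Mul(Add(14, Function('J')(3, -8)), -79) = Mul(Add(14, Add(3, Mul(2, -8))), -79) = Mul(Add(14, Add(3, -16)), -79) = Mul(Add(14, -13), -79) = Mul(1, -79) = -79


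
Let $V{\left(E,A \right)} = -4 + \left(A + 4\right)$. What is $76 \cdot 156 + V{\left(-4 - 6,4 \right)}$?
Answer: $11860$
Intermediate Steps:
$V{\left(E,A \right)} = A$ ($V{\left(E,A \right)} = -4 + \left(4 + A\right) = A$)
$76 \cdot 156 + V{\left(-4 - 6,4 \right)} = 76 \cdot 156 + 4 = 11856 + 4 = 11860$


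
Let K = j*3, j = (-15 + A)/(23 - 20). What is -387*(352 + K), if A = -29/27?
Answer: -390010/3 ≈ -1.3000e+5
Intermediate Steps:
A = -29/27 (A = -29*1/27 = -29/27 ≈ -1.0741)
j = -434/81 (j = (-15 - 29/27)/(23 - 20) = -434/27/3 = -434/27*⅓ = -434/81 ≈ -5.3580)
K = -434/27 (K = -434/81*3 = -434/27 ≈ -16.074)
-387*(352 + K) = -387*(352 - 434/27) = -387*9070/27 = -390010/3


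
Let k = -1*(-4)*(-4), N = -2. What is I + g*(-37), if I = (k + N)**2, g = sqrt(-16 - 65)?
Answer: 324 - 333*I ≈ 324.0 - 333.0*I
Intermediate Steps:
g = 9*I (g = sqrt(-81) = 9*I ≈ 9.0*I)
k = -16 (k = 4*(-4) = -16)
I = 324 (I = (-16 - 2)**2 = (-18)**2 = 324)
I + g*(-37) = 324 + (9*I)*(-37) = 324 - 333*I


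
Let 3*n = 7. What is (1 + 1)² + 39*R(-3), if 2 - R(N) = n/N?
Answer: 337/3 ≈ 112.33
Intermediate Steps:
n = 7/3 (n = (⅓)*7 = 7/3 ≈ 2.3333)
R(N) = 2 - 7/(3*N)
(1 + 1)² + 39*R(-3) = (1 + 1)² + 39*(2 - 7/3/(-3)) = 2² + 39*(2 - 7/3*(-⅓)) = 4 + 39*(2 + 7/9) = 4 + 39*(25/9) = 4 + 325/3 = 337/3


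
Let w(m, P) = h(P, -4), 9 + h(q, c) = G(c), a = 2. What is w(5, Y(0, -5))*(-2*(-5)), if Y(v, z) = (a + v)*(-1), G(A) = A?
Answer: -130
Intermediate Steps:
h(q, c) = -9 + c
Y(v, z) = -2 - v (Y(v, z) = (2 + v)*(-1) = -2 - v)
w(m, P) = -13 (w(m, P) = -9 - 4 = -13)
w(5, Y(0, -5))*(-2*(-5)) = -(-26)*(-5) = -13*10 = -130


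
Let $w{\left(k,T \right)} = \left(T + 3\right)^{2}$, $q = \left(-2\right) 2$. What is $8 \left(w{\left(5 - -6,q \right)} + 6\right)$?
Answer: $56$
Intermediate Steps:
$q = -4$
$w{\left(k,T \right)} = \left(3 + T\right)^{2}$
$8 \left(w{\left(5 - -6,q \right)} + 6\right) = 8 \left(\left(3 - 4\right)^{2} + 6\right) = 8 \left(\left(-1\right)^{2} + 6\right) = 8 \left(1 + 6\right) = 8 \cdot 7 = 56$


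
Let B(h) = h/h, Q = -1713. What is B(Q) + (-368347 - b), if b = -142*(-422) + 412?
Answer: -428682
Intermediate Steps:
b = 60336 (b = 59924 + 412 = 60336)
B(h) = 1
B(Q) + (-368347 - b) = 1 + (-368347 - 1*60336) = 1 + (-368347 - 60336) = 1 - 428683 = -428682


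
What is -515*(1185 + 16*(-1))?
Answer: -602035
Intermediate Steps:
-515*(1185 + 16*(-1)) = -515*(1185 - 16) = -515*1169 = -602035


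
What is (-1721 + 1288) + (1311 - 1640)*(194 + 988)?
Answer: -389311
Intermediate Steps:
(-1721 + 1288) + (1311 - 1640)*(194 + 988) = -433 - 329*1182 = -433 - 388878 = -389311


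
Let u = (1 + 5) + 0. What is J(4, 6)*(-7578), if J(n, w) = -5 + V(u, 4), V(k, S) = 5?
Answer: 0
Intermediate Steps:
u = 6 (u = 6 + 0 = 6)
J(n, w) = 0 (J(n, w) = -5 + 5 = 0)
J(4, 6)*(-7578) = 0*(-7578) = 0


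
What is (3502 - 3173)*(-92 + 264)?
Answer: 56588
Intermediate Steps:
(3502 - 3173)*(-92 + 264) = 329*172 = 56588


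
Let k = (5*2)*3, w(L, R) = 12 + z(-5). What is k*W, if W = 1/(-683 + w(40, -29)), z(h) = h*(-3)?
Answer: -15/328 ≈ -0.045732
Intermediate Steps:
z(h) = -3*h
w(L, R) = 27 (w(L, R) = 12 - 3*(-5) = 12 + 15 = 27)
k = 30 (k = 10*3 = 30)
W = -1/656 (W = 1/(-683 + 27) = 1/(-656) = -1/656 ≈ -0.0015244)
k*W = 30*(-1/656) = -15/328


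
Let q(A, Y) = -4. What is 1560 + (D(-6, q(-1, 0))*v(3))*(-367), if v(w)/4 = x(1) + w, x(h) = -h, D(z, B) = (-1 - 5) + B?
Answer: 30920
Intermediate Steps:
D(z, B) = -6 + B
v(w) = -4 + 4*w (v(w) = 4*(-1*1 + w) = 4*(-1 + w) = -4 + 4*w)
1560 + (D(-6, q(-1, 0))*v(3))*(-367) = 1560 + ((-6 - 4)*(-4 + 4*3))*(-367) = 1560 - 10*(-4 + 12)*(-367) = 1560 - 10*8*(-367) = 1560 - 80*(-367) = 1560 + 29360 = 30920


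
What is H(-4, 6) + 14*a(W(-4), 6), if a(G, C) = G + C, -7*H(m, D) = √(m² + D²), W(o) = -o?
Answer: 140 - 2*√13/7 ≈ 138.97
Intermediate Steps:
H(m, D) = -√(D² + m²)/7 (H(m, D) = -√(m² + D²)/7 = -√(D² + m²)/7)
a(G, C) = C + G
H(-4, 6) + 14*a(W(-4), 6) = -√(6² + (-4)²)/7 + 14*(6 - 1*(-4)) = -√(36 + 16)/7 + 14*(6 + 4) = -2*√13/7 + 14*10 = -2*√13/7 + 140 = 140 - 2*√13/7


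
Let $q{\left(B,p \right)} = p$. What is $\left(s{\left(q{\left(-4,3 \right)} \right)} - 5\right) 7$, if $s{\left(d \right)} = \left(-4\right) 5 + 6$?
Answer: $-133$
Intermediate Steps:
$s{\left(d \right)} = -14$ ($s{\left(d \right)} = -20 + 6 = -14$)
$\left(s{\left(q{\left(-4,3 \right)} \right)} - 5\right) 7 = \left(-14 - 5\right) 7 = \left(-19\right) 7 = -133$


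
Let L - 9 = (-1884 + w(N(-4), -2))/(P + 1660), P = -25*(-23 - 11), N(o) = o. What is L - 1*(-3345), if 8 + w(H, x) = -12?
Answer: 4208318/1255 ≈ 3353.2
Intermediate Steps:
P = 850 (P = -25*(-34) = 850)
w(H, x) = -20 (w(H, x) = -8 - 12 = -20)
L = 10343/1255 (L = 9 + (-1884 - 20)/(850 + 1660) = 9 - 1904/2510 = 9 - 1904*1/2510 = 9 - 952/1255 = 10343/1255 ≈ 8.2414)
L - 1*(-3345) = 10343/1255 - 1*(-3345) = 10343/1255 + 3345 = 4208318/1255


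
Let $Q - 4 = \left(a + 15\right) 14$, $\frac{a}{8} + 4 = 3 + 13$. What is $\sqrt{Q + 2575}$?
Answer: $\sqrt{4133} \approx 64.288$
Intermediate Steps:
$a = 96$ ($a = -32 + 8 \left(3 + 13\right) = -32 + 8 \cdot 16 = -32 + 128 = 96$)
$Q = 1558$ ($Q = 4 + \left(96 + 15\right) 14 = 4 + 111 \cdot 14 = 4 + 1554 = 1558$)
$\sqrt{Q + 2575} = \sqrt{1558 + 2575} = \sqrt{4133}$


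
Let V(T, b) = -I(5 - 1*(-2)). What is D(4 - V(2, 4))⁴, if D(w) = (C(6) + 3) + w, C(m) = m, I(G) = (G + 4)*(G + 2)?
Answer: 157351936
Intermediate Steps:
I(G) = (2 + G)*(4 + G) (I(G) = (4 + G)*(2 + G) = (2 + G)*(4 + G))
V(T, b) = -99 (V(T, b) = -(8 + (5 - 1*(-2))² + 6*(5 - 1*(-2))) = -(8 + (5 + 2)² + 6*(5 + 2)) = -(8 + 7² + 6*7) = -(8 + 49 + 42) = -1*99 = -99)
D(w) = 9 + w (D(w) = (6 + 3) + w = 9 + w)
D(4 - V(2, 4))⁴ = (9 + (4 - 1*(-99)))⁴ = (9 + (4 + 99))⁴ = (9 + 103)⁴ = 112⁴ = 157351936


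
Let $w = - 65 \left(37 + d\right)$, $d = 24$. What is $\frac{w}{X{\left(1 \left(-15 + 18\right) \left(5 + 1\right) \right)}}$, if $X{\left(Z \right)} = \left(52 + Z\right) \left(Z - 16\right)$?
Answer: $- \frac{793}{28} \approx -28.321$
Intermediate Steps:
$w = -3965$ ($w = - 65 \left(37 + 24\right) = \left(-65\right) 61 = -3965$)
$X{\left(Z \right)} = \left(-16 + Z\right) \left(52 + Z\right)$ ($X{\left(Z \right)} = \left(52 + Z\right) \left(-16 + Z\right) = \left(-16 + Z\right) \left(52 + Z\right)$)
$\frac{w}{X{\left(1 \left(-15 + 18\right) \left(5 + 1\right) \right)}} = - \frac{3965}{-832 + \left(1 \left(-15 + 18\right) \left(5 + 1\right)\right)^{2} + 36 \cdot 1 \left(-15 + 18\right) \left(5 + 1\right)} = - \frac{3965}{-832 + \left(1 \cdot 3 \cdot 6\right)^{2} + 36 \cdot 1 \cdot 3 \cdot 6} = - \frac{3965}{-832 + \left(1 \cdot 18\right)^{2} + 36 \cdot 1 \cdot 18} = - \frac{3965}{-832 + 18^{2} + 36 \cdot 18} = - \frac{3965}{-832 + 324 + 648} = - \frac{3965}{140} = \left(-3965\right) \frac{1}{140} = - \frac{793}{28}$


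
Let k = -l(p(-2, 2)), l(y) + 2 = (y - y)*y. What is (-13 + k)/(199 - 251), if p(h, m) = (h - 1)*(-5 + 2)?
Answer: 11/52 ≈ 0.21154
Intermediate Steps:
p(h, m) = 3 - 3*h (p(h, m) = (-1 + h)*(-3) = 3 - 3*h)
l(y) = -2 (l(y) = -2 + (y - y)*y = -2 + 0*y = -2 + 0 = -2)
k = 2 (k = -1*(-2) = 2)
(-13 + k)/(199 - 251) = (-13 + 2)/(199 - 251) = -11/(-52) = -11*(-1/52) = 11/52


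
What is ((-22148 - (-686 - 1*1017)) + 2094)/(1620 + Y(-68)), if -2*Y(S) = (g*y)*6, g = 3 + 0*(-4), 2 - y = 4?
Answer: -2039/182 ≈ -11.203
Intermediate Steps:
y = -2 (y = 2 - 1*4 = 2 - 4 = -2)
g = 3 (g = 3 + 0 = 3)
Y(S) = 18 (Y(S) = -3*(-2)*6/2 = -(-3)*6 = -½*(-36) = 18)
((-22148 - (-686 - 1*1017)) + 2094)/(1620 + Y(-68)) = ((-22148 - (-686 - 1*1017)) + 2094)/(1620 + 18) = ((-22148 - (-686 - 1017)) + 2094)/1638 = ((-22148 - 1*(-1703)) + 2094)*(1/1638) = ((-22148 + 1703) + 2094)*(1/1638) = (-20445 + 2094)*(1/1638) = -18351*1/1638 = -2039/182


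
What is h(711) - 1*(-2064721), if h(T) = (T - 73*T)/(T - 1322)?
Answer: 1261595723/611 ≈ 2.0648e+6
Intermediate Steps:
h(T) = -72*T/(-1322 + T) (h(T) = (-72*T)/(-1322 + T) = -72*T/(-1322 + T))
h(711) - 1*(-2064721) = -72*711/(-1322 + 711) - 1*(-2064721) = -72*711/(-611) + 2064721 = -72*711*(-1/611) + 2064721 = 51192/611 + 2064721 = 1261595723/611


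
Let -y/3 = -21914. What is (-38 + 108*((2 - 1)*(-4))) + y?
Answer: 65272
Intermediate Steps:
y = 65742 (y = -3*(-21914) = 65742)
(-38 + 108*((2 - 1)*(-4))) + y = (-38 + 108*((2 - 1)*(-4))) + 65742 = (-38 + 108*(1*(-4))) + 65742 = (-38 + 108*(-4)) + 65742 = (-38 - 432) + 65742 = -470 + 65742 = 65272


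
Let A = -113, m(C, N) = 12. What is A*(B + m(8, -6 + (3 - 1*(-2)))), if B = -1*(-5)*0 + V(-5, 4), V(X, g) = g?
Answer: -1808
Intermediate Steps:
B = 4 (B = -1*(-5)*0 + 4 = 5*0 + 4 = 0 + 4 = 4)
A*(B + m(8, -6 + (3 - 1*(-2)))) = -113*(4 + 12) = -113*16 = -1808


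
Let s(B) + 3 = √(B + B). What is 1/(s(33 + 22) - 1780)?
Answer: -1783/3178979 - √110/3178979 ≈ -0.00056417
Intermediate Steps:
s(B) = -3 + √2*√B (s(B) = -3 + √(B + B) = -3 + √(2*B) = -3 + √2*√B)
1/(s(33 + 22) - 1780) = 1/((-3 + √2*√(33 + 22)) - 1780) = 1/((-3 + √2*√55) - 1780) = 1/((-3 + √110) - 1780) = 1/(-1783 + √110)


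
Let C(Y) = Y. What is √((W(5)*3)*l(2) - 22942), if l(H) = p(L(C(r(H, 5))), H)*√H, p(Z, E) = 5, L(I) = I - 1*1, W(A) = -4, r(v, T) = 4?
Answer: √(-22942 - 60*√2) ≈ 151.75*I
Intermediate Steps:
L(I) = -1 + I (L(I) = I - 1 = -1 + I)
l(H) = 5*√H
√((W(5)*3)*l(2) - 22942) = √((-4*3)*(5*√2) - 22942) = √(-60*√2 - 22942) = √(-22942 - 60*√2)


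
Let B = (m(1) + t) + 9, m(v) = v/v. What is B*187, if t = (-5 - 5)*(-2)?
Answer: 5610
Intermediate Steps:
t = 20 (t = -10*(-2) = 20)
m(v) = 1
B = 30 (B = (1 + 20) + 9 = 21 + 9 = 30)
B*187 = 30*187 = 5610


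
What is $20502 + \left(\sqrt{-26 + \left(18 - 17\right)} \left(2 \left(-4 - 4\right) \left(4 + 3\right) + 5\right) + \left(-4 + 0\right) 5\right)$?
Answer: $20482 - 535 i \approx 20482.0 - 535.0 i$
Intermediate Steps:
$20502 + \left(\sqrt{-26 + \left(18 - 17\right)} \left(2 \left(-4 - 4\right) \left(4 + 3\right) + 5\right) + \left(-4 + 0\right) 5\right) = 20502 + \left(\sqrt{-26 + 1} \left(2 \left(\left(-8\right) 7\right) + 5\right) - 20\right) = 20502 - \left(20 - \sqrt{-25} \left(2 \left(-56\right) + 5\right)\right) = 20502 - \left(20 - 5 i \left(-112 + 5\right)\right) = 20502 - \left(20 - 5 i \left(-107\right)\right) = 20502 - \left(20 + 535 i\right) = 20482 - 535 i$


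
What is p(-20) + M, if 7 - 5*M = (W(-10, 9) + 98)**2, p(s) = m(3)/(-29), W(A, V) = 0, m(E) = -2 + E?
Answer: -278318/145 ≈ -1919.4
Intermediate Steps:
p(s) = -1/29 (p(s) = (-2 + 3)/(-29) = 1*(-1/29) = -1/29)
M = -9597/5 (M = 7/5 - (0 + 98)**2/5 = 7/5 - 1/5*98**2 = 7/5 - 1/5*9604 = 7/5 - 9604/5 = -9597/5 ≈ -1919.4)
p(-20) + M = -1/29 - 9597/5 = -278318/145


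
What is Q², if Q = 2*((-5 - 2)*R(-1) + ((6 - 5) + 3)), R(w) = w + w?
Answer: 1296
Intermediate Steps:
R(w) = 2*w
Q = 36 (Q = 2*((-5 - 2)*(2*(-1)) + ((6 - 5) + 3)) = 2*(-7*(-2) + (1 + 3)) = 2*(14 + 4) = 2*18 = 36)
Q² = 36² = 1296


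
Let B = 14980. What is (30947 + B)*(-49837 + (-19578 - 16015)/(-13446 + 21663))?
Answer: -2089914370866/913 ≈ -2.2891e+9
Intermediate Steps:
(30947 + B)*(-49837 + (-19578 - 16015)/(-13446 + 21663)) = (30947 + 14980)*(-49837 + (-19578 - 16015)/(-13446 + 21663)) = 45927*(-49837 - 35593/8217) = 45927*(-409546222/8217) = -2089914370866/913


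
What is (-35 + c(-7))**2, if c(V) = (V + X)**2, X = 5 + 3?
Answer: 1156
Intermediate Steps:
X = 8
c(V) = (8 + V)**2 (c(V) = (V + 8)**2 = (8 + V)**2)
(-35 + c(-7))**2 = (-35 + (8 - 7)**2)**2 = (-35 + 1**2)**2 = (-35 + 1)**2 = (-34)**2 = 1156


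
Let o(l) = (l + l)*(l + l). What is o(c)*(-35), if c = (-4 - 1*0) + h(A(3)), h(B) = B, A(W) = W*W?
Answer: -3500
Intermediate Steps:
A(W) = W**2
c = 5 (c = (-4 - 1*0) + 3**2 = (-4 + 0) + 9 = -4 + 9 = 5)
o(l) = 4*l**2 (o(l) = (2*l)*(2*l) = 4*l**2)
o(c)*(-35) = (4*5**2)*(-35) = (4*25)*(-35) = 100*(-35) = -3500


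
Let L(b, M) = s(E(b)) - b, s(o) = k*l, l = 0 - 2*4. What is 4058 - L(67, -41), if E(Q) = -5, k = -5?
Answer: 4085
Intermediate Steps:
l = -8 (l = 0 - 8 = -8)
s(o) = 40 (s(o) = -5*(-8) = 40)
L(b, M) = 40 - b
4058 - L(67, -41) = 4058 - (40 - 1*67) = 4058 - (40 - 67) = 4058 - 1*(-27) = 4058 + 27 = 4085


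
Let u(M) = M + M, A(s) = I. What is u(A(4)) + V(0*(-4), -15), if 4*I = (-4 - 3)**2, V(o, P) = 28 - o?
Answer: 105/2 ≈ 52.500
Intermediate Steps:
I = 49/4 (I = (-4 - 3)**2/4 = (1/4)*(-7)**2 = (1/4)*49 = 49/4 ≈ 12.250)
A(s) = 49/4
u(M) = 2*M
u(A(4)) + V(0*(-4), -15) = 2*(49/4) + (28 - 0*(-4)) = 49/2 + (28 - 1*0) = 49/2 + (28 + 0) = 49/2 + 28 = 105/2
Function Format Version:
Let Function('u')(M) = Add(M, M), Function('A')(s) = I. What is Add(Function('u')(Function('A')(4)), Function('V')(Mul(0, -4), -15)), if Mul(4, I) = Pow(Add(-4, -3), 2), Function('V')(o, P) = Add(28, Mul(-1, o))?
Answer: Rational(105, 2) ≈ 52.500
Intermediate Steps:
I = Rational(49, 4) (I = Mul(Rational(1, 4), Pow(Add(-4, -3), 2)) = Mul(Rational(1, 4), Pow(-7, 2)) = Mul(Rational(1, 4), 49) = Rational(49, 4) ≈ 12.250)
Function('A')(s) = Rational(49, 4)
Function('u')(M) = Mul(2, M)
Add(Function('u')(Function('A')(4)), Function('V')(Mul(0, -4), -15)) = Add(Mul(2, Rational(49, 4)), Add(28, Mul(-1, Mul(0, -4)))) = Add(Rational(49, 2), Add(28, Mul(-1, 0))) = Add(Rational(49, 2), Add(28, 0)) = Add(Rational(49, 2), 28) = Rational(105, 2)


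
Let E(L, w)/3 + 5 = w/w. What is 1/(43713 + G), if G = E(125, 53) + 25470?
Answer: 1/69171 ≈ 1.4457e-5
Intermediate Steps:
E(L, w) = -12 (E(L, w) = -15 + 3*(w/w) = -15 + 3*1 = -15 + 3 = -12)
G = 25458 (G = -12 + 25470 = 25458)
1/(43713 + G) = 1/(43713 + 25458) = 1/69171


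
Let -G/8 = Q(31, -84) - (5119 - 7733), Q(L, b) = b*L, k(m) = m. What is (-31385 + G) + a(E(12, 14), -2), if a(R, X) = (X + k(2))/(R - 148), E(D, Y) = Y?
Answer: -31465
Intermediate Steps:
Q(L, b) = L*b
a(R, X) = (2 + X)/(-148 + R) (a(R, X) = (X + 2)/(R - 148) = (2 + X)/(-148 + R))
G = -80 (G = -8*(31*(-84) - (5119 - 7733)) = -8*(-2604 - 1*(-2614)) = -8*(-2604 + 2614) = -8*10 = -80)
(-31385 + G) + a(E(12, 14), -2) = (-31385 - 80) + (2 - 2)/(-148 + 14) = -31465 + 0/(-134) = -31465 - 1/134*0 = -31465 + 0 = -31465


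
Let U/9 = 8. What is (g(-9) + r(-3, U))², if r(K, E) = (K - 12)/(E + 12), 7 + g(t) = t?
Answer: 205209/784 ≈ 261.75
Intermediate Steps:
U = 72 (U = 9*8 = 72)
g(t) = -7 + t
r(K, E) = (-12 + K)/(12 + E)
(g(-9) + r(-3, U))² = ((-7 - 9) + (-12 - 3)/(12 + 72))² = (-16 - 15/84)² = (-16 + (1/84)*(-15))² = (-16 - 5/28)² = (-453/28)² = 205209/784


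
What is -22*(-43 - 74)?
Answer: 2574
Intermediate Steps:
-22*(-43 - 74) = -22*(-117) = 2574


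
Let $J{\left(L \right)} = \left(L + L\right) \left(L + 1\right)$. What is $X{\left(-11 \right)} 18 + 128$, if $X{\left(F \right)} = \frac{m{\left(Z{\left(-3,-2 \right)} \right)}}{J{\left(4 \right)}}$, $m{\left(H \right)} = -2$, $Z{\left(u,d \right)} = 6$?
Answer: $\frac{1271}{10} \approx 127.1$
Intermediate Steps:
$J{\left(L \right)} = 2 L \left(1 + L\right)$
$X{\left(F \right)} = - \frac{1}{20}$ ($X{\left(F \right)} = - \frac{2}{2 \cdot 4 \left(1 + 4\right)} = - \frac{2}{2 \cdot 4 \cdot 5} = - \frac{2}{40} = \left(-2\right) \frac{1}{40} = - \frac{1}{20}$)
$X{\left(-11 \right)} 18 + 128 = \left(- \frac{1}{20}\right) 18 + 128 = - \frac{9}{10} + 128 = \frac{1271}{10}$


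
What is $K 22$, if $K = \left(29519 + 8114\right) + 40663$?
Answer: $1722512$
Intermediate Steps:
$K = 78296$ ($K = 37633 + 40663 = 78296$)
$K 22 = 78296 \cdot 22 = 1722512$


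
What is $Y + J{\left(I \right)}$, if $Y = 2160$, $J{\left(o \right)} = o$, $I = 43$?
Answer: $2203$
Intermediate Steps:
$Y + J{\left(I \right)} = 2160 + 43 = 2203$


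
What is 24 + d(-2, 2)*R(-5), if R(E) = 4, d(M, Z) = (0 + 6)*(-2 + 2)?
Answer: 24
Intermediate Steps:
d(M, Z) = 0 (d(M, Z) = 6*0 = 0)
24 + d(-2, 2)*R(-5) = 24 + 0*4 = 24 + 0 = 24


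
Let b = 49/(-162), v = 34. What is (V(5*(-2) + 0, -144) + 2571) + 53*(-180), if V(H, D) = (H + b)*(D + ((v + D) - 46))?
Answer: -104713/27 ≈ -3878.3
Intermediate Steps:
b = -49/162 (b = 49*(-1/162) = -49/162 ≈ -0.30247)
V(H, D) = (-12 + 2*D)*(-49/162 + H) (V(H, D) = (H - 49/162)*(D + ((34 + D) - 46)) = (-49/162 + H)*(D + (-12 + D)) = (-49/162 + H)*(-12 + 2*D) = (-12 + 2*D)*(-49/162 + H))
(V(5*(-2) + 0, -144) + 2571) + 53*(-180) = ((98/27 - 12*(5*(-2) + 0) - 49/81*(-144) + 2*(-144)*(5*(-2) + 0)) + 2571) + 53*(-180) = ((98/27 - 12*(-10 + 0) + 784/9 + 2*(-144)*(-10 + 0)) + 2571) - 9540 = ((98/27 - 12*(-10) + 784/9 + 2*(-144)*(-10)) + 2571) - 9540 = ((98/27 + 120 + 784/9 + 2880) + 2571) - 9540 = (83450/27 + 2571) - 9540 = 152867/27 - 9540 = -104713/27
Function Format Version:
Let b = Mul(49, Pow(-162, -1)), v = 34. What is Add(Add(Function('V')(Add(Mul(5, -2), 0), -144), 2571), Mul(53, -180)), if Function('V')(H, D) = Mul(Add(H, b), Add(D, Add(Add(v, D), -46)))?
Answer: Rational(-104713, 27) ≈ -3878.3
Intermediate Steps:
b = Rational(-49, 162) (b = Mul(49, Rational(-1, 162)) = Rational(-49, 162) ≈ -0.30247)
Function('V')(H, D) = Mul(Add(-12, Mul(2, D)), Add(Rational(-49, 162), H)) (Function('V')(H, D) = Mul(Add(H, Rational(-49, 162)), Add(D, Add(Add(34, D), -46))) = Mul(Add(Rational(-49, 162), H), Add(D, Add(-12, D))) = Mul(Add(Rational(-49, 162), H), Add(-12, Mul(2, D))) = Mul(Add(-12, Mul(2, D)), Add(Rational(-49, 162), H)))
Add(Add(Function('V')(Add(Mul(5, -2), 0), -144), 2571), Mul(53, -180)) = Add(Add(Add(Rational(98, 27), Mul(-12, Add(Mul(5, -2), 0)), Mul(Rational(-49, 81), -144), Mul(2, -144, Add(Mul(5, -2), 0))), 2571), Mul(53, -180)) = Add(Add(Add(Rational(98, 27), Mul(-12, Add(-10, 0)), Rational(784, 9), Mul(2, -144, Add(-10, 0))), 2571), -9540) = Add(Add(Add(Rational(98, 27), Mul(-12, -10), Rational(784, 9), Mul(2, -144, -10)), 2571), -9540) = Add(Add(Add(Rational(98, 27), 120, Rational(784, 9), 2880), 2571), -9540) = Add(Add(Rational(83450, 27), 2571), -9540) = Add(Rational(152867, 27), -9540) = Rational(-104713, 27)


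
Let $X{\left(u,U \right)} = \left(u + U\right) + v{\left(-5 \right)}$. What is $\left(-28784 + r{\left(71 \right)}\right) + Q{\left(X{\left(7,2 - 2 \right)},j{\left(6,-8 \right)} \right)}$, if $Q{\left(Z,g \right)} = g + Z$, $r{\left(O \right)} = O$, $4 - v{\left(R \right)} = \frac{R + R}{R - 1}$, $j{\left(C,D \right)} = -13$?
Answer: $- \frac{86150}{3} \approx -28717.0$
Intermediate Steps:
$v{\left(R \right)} = 4 - \frac{2 R}{-1 + R}$ ($v{\left(R \right)} = 4 - \frac{R + R}{R - 1} = 4 - \frac{2 R}{-1 + R}$)
$X{\left(u,U \right)} = \frac{7}{3} + U + u$ ($X{\left(u,U \right)} = \left(u + U\right) + \frac{2 \left(-2 - 5\right)}{-1 - 5} = \left(U + u\right) + 2 \frac{1}{-6} \left(-7\right) = \left(U + u\right) + 2 \left(- \frac{1}{6}\right) \left(-7\right) = \left(U + u\right) + \frac{7}{3} = \frac{7}{3} + U + u$)
$Q{\left(Z,g \right)} = Z + g$
$\left(-28784 + r{\left(71 \right)}\right) + Q{\left(X{\left(7,2 - 2 \right)},j{\left(6,-8 \right)} \right)} = \left(-28784 + 71\right) + \left(\left(\frac{7}{3} + \left(2 - 2\right) + 7\right) - 13\right) = -28713 + \left(\left(\frac{7}{3} + 0 + 7\right) - 13\right) = -28713 + \left(\frac{28}{3} - 13\right) = -28713 - \frac{11}{3} = - \frac{86150}{3}$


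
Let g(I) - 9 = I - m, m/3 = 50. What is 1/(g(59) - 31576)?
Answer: -1/31658 ≈ -3.1588e-5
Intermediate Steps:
m = 150 (m = 3*50 = 150)
g(I) = -141 + I (g(I) = 9 + (I - 1*150) = 9 + (I - 150) = 9 + (-150 + I) = -141 + I)
1/(g(59) - 31576) = 1/((-141 + 59) - 31576) = 1/(-82 - 31576) = 1/(-31658) = -1/31658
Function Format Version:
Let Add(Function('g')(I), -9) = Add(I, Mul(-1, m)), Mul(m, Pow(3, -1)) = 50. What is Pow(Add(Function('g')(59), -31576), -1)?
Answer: Rational(-1, 31658) ≈ -3.1588e-5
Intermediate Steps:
m = 150 (m = Mul(3, 50) = 150)
Function('g')(I) = Add(-141, I) (Function('g')(I) = Add(9, Add(I, Mul(-1, 150))) = Add(9, Add(I, -150)) = Add(9, Add(-150, I)) = Add(-141, I))
Pow(Add(Function('g')(59), -31576), -1) = Pow(Add(Add(-141, 59), -31576), -1) = Pow(Add(-82, -31576), -1) = Pow(-31658, -1) = Rational(-1, 31658)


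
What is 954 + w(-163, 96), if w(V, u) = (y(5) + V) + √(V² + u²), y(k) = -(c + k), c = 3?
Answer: 783 + √35785 ≈ 972.17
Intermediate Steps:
y(k) = -3 - k (y(k) = -(3 + k) = -3 - k)
w(V, u) = -8 + V + √(V² + u²) (w(V, u) = ((-3 - 1*5) + V) + √(V² + u²) = ((-3 - 5) + V) + √(V² + u²) = (-8 + V) + √(V² + u²) = -8 + V + √(V² + u²))
954 + w(-163, 96) = 954 + (-8 - 163 + √((-163)² + 96²)) = 954 + (-8 - 163 + √(26569 + 9216)) = 954 + (-8 - 163 + √35785) = 954 + (-171 + √35785) = 783 + √35785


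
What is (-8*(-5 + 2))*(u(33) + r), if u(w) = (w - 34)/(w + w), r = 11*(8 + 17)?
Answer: 72596/11 ≈ 6599.6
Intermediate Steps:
r = 275 (r = 11*25 = 275)
u(w) = (-34 + w)/(2*w) (u(w) = (-34 + w)/((2*w)) = (-34 + w)*(1/(2*w)) = (-34 + w)/(2*w))
(-8*(-5 + 2))*(u(33) + r) = (-8*(-5 + 2))*((½)*(-34 + 33)/33 + 275) = (-8*(-3))*((½)*(1/33)*(-1) + 275) = 24*(-1/66 + 275) = 24*(18149/66) = 72596/11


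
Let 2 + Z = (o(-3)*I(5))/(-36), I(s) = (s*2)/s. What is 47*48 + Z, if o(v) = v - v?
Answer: 2254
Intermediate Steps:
I(s) = 2 (I(s) = (2*s)/s = 2)
o(v) = 0
Z = -2 (Z = -2 + (0*2)/(-36) = -2 + 0*(-1/36) = -2 + 0 = -2)
47*48 + Z = 47*48 - 2 = 2256 - 2 = 2254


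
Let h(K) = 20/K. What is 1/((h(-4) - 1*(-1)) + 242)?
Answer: 1/238 ≈ 0.0042017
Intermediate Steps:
1/((h(-4) - 1*(-1)) + 242) = 1/((20/(-4) - 1*(-1)) + 242) = 1/((20*(-¼) + 1) + 242) = 1/((-5 + 1) + 242) = 1/(-4 + 242) = 1/238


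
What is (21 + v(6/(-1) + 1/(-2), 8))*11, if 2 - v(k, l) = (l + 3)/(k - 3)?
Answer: 5049/19 ≈ 265.74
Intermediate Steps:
v(k, l) = 2 - (3 + l)/(-3 + k) (v(k, l) = 2 - (l + 3)/(k - 3) = 2 - (3 + l)/(-3 + k))
(21 + v(6/(-1) + 1/(-2), 8))*11 = (21 + (-9 - 1*8 + 2*(6/(-1) + 1/(-2)))/(-3 + (6/(-1) + 1/(-2))))*11 = (21 + (-9 - 8 + 2*(6*(-1) + 1*(-½)))/(-3 + (6*(-1) + 1*(-½))))*11 = (21 + (-9 - 8 + 2*(-6 - ½))/(-3 + (-6 - ½)))*11 = (21 + (-9 - 8 + 2*(-13/2))/(-3 - 13/2))*11 = (21 + (-9 - 8 - 13)/(-19/2))*11 = (21 - 2/19*(-30))*11 = (21 + 60/19)*11 = (459/19)*11 = 5049/19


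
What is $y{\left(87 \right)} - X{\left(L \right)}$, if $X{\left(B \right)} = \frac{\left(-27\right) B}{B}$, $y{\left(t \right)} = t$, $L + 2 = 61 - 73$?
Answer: $114$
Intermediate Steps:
$L = -14$ ($L = -2 + \left(61 - 73\right) = -2 - 12 = -14$)
$X{\left(B \right)} = -27$
$y{\left(87 \right)} - X{\left(L \right)} = 87 - -27 = 87 + 27 = 114$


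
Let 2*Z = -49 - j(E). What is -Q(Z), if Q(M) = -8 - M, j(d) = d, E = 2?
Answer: -35/2 ≈ -17.500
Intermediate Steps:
Z = -51/2 (Z = (-49 - 1*2)/2 = (-49 - 2)/2 = (½)*(-51) = -51/2 ≈ -25.500)
-Q(Z) = -(-8 - 1*(-51/2)) = -(-8 + 51/2) = -1*35/2 = -35/2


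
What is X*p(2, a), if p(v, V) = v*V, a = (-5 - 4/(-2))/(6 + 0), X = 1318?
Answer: -1318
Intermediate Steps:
a = -1/2 (a = (-5 - 4*(-1/2))/6 = (-5 + 2)*(1/6) = -3*1/6 = -1/2 ≈ -0.50000)
p(v, V) = V*v
X*p(2, a) = 1318*(-1/2*2) = 1318*(-1) = -1318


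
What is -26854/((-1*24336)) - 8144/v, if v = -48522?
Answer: 125100181/98402616 ≈ 1.2713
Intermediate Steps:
-26854/((-1*24336)) - 8144/v = -26854/((-1*24336)) - 8144/(-48522) = -26854/(-24336) - 8144*(-1/48522) = -26854*(-1/24336) + 4072/24261 = 13427/12168 + 4072/24261 = 125100181/98402616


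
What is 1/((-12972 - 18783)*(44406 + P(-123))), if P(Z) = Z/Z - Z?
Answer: -1/1414050150 ≈ -7.0719e-10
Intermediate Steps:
P(Z) = 1 - Z
1/((-12972 - 18783)*(44406 + P(-123))) = 1/((-12972 - 18783)*(44406 + (1 - 1*(-123)))) = 1/(-31755*(44406 + (1 + 123))) = 1/(-31755*(44406 + 124)) = 1/(-31755*44530) = 1/(-1414050150) = -1/1414050150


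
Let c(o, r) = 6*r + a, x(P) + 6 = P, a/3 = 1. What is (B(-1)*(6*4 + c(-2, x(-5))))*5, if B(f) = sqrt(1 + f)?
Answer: 0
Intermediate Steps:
a = 3 (a = 3*1 = 3)
x(P) = -6 + P
c(o, r) = 3 + 6*r (c(o, r) = 6*r + 3 = 3 + 6*r)
(B(-1)*(6*4 + c(-2, x(-5))))*5 = (sqrt(1 - 1)*(6*4 + (3 + 6*(-6 - 5))))*5 = (sqrt(0)*(24 + (3 + 6*(-11))))*5 = (0*(24 + (3 - 66)))*5 = (0*(24 - 63))*5 = (0*(-39))*5 = 0*5 = 0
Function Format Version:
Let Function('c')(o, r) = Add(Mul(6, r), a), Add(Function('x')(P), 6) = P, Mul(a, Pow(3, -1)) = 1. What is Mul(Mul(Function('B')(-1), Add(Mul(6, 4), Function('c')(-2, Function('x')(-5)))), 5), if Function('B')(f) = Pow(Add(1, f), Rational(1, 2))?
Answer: 0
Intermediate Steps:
a = 3 (a = Mul(3, 1) = 3)
Function('x')(P) = Add(-6, P)
Function('c')(o, r) = Add(3, Mul(6, r)) (Function('c')(o, r) = Add(Mul(6, r), 3) = Add(3, Mul(6, r)))
Mul(Mul(Function('B')(-1), Add(Mul(6, 4), Function('c')(-2, Function('x')(-5)))), 5) = Mul(Mul(Pow(Add(1, -1), Rational(1, 2)), Add(Mul(6, 4), Add(3, Mul(6, Add(-6, -5))))), 5) = Mul(Mul(Pow(0, Rational(1, 2)), Add(24, Add(3, Mul(6, -11)))), 5) = Mul(Mul(0, Add(24, Add(3, -66))), 5) = Mul(Mul(0, Add(24, -63)), 5) = Mul(Mul(0, -39), 5) = Mul(0, 5) = 0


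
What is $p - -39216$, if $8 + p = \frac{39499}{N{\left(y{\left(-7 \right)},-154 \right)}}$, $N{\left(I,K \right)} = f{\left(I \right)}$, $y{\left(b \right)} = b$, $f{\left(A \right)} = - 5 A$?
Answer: $\frac{1411779}{35} \approx 40337.0$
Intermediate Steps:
$N{\left(I,K \right)} = - 5 I$
$p = \frac{39219}{35}$ ($p = -8 + \frac{39499}{\left(-5\right) \left(-7\right)} = -8 + \frac{39499}{35} = \frac{39219}{35} \approx 1120.5$)
$p - -39216 = \frac{39219}{35} - -39216 = \frac{39219}{35} + 39216 = \frac{1411779}{35}$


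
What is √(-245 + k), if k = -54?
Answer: I*√299 ≈ 17.292*I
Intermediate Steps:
√(-245 + k) = √(-245 - 54) = √(-299) = I*√299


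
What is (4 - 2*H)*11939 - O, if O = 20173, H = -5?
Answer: 146973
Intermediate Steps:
(4 - 2*H)*11939 - O = (4 - 2*(-5))*11939 - 1*20173 = (4 + 10)*11939 - 20173 = 14*11939 - 20173 = 167146 - 20173 = 146973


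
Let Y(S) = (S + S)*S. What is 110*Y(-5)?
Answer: 5500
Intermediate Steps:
Y(S) = 2*S² (Y(S) = (2*S)*S = 2*S²)
110*Y(-5) = 110*(2*(-5)²) = 110*(2*25) = 110*50 = 5500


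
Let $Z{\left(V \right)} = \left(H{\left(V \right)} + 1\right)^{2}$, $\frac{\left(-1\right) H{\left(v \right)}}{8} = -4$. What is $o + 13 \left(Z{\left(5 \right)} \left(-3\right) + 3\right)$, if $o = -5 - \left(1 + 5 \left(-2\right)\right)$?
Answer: $-42428$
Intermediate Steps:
$H{\left(v \right)} = 32$ ($H{\left(v \right)} = \left(-8\right) \left(-4\right) = 32$)
$o = 4$ ($o = -5 - \left(1 - 10\right) = -5 - -9 = -5 + 9 = 4$)
$Z{\left(V \right)} = 1089$ ($Z{\left(V \right)} = \left(32 + 1\right)^{2} = 33^{2} = 1089$)
$o + 13 \left(Z{\left(5 \right)} \left(-3\right) + 3\right) = 4 + 13 \left(1089 \left(-3\right) + 3\right) = 4 + 13 \left(-3267 + 3\right) = 4 + 13 \left(-3264\right) = 4 - 42432 = -42428$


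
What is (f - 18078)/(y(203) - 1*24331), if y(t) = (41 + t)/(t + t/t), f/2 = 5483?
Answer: 12954/44315 ≈ 0.29232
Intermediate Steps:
f = 10966 (f = 2*5483 = 10966)
y(t) = (41 + t)/(1 + t) (y(t) = (41 + t)/(t + 1) = (41 + t)/(1 + t))
(f - 18078)/(y(203) - 1*24331) = (10966 - 18078)/((41 + 203)/(1 + 203) - 1*24331) = -7112/(244/204 - 24331) = -7112/((1/204)*244 - 24331) = -7112/(61/51 - 24331) = -7112/(-1240820/51) = -7112*(-51/1240820) = 12954/44315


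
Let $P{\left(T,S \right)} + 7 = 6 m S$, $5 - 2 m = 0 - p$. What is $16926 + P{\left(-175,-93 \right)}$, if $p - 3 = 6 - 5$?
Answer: $14408$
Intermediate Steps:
$p = 4$ ($p = 3 + \left(6 - 5\right) = 3 + 1 = 4$)
$m = \frac{9}{2}$ ($m = \frac{5}{2} - \frac{0 - 4}{2} = \frac{5}{2} - -2 = \frac{5}{2} + 2 = \frac{9}{2} \approx 4.5$)
$P{\left(T,S \right)} = -7 + 27 S$ ($P{\left(T,S \right)} = -7 + 6 \cdot \frac{9}{2} S = -7 + 27 S$)
$16926 + P{\left(-175,-93 \right)} = 16926 + \left(-7 + 27 \left(-93\right)\right) = 16926 - 2518 = 14408$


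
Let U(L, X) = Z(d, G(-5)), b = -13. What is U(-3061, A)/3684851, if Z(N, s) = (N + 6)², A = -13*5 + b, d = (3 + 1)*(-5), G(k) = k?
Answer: 196/3684851 ≈ 5.3191e-5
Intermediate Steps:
d = -20 (d = 4*(-5) = -20)
A = -78 (A = -13*5 - 13 = -65 - 13 = -78)
Z(N, s) = (6 + N)²
U(L, X) = 196 (U(L, X) = (6 - 20)² = (-14)² = 196)
U(-3061, A)/3684851 = 196/3684851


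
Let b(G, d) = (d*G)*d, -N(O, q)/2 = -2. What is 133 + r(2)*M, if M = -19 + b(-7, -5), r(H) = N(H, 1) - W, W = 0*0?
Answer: -643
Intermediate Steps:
N(O, q) = 4 (N(O, q) = -2*(-2) = 4)
W = 0
b(G, d) = G*d² (b(G, d) = (G*d)*d = G*d²)
r(H) = 4 (r(H) = 4 - 1*0 = 4 + 0 = 4)
M = -194 (M = -19 - 7*(-5)² = -19 - 7*25 = -19 - 175 = -194)
133 + r(2)*M = 133 + 4*(-194) = 133 - 776 = -643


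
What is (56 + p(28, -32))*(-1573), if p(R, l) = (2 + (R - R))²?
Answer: -94380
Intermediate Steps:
p(R, l) = 4 (p(R, l) = (2 + 0)² = 2² = 4)
(56 + p(28, -32))*(-1573) = (56 + 4)*(-1573) = 60*(-1573) = -94380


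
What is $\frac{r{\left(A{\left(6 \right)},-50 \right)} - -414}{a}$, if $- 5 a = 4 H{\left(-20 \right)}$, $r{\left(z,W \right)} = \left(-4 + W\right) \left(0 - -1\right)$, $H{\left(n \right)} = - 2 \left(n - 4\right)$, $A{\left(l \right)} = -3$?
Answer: $- \frac{75}{8} \approx -9.375$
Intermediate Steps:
$H{\left(n \right)} = 8 - 2 n$ ($H{\left(n \right)} = - 2 \left(-4 + n\right) = 8 - 2 n$)
$r{\left(z,W \right)} = -4 + W$ ($r{\left(z,W \right)} = \left(-4 + W\right) \left(0 + 1\right) = \left(-4 + W\right) 1 = -4 + W$)
$a = - \frac{192}{5}$ ($a = - \frac{4 \left(8 - -40\right)}{5} = - \frac{4 \left(8 + 40\right)}{5} = - \frac{4 \cdot 48}{5} = \left(- \frac{1}{5}\right) 192 = - \frac{192}{5} \approx -38.4$)
$\frac{r{\left(A{\left(6 \right)},-50 \right)} - -414}{a} = \frac{\left(-4 - 50\right) - -414}{- \frac{192}{5}} = \left(-54 + 414\right) \left(- \frac{5}{192}\right) = 360 \left(- \frac{5}{192}\right) = - \frac{75}{8}$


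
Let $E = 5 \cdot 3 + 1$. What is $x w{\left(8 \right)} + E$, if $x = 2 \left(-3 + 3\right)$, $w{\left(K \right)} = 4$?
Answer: $16$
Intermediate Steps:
$E = 16$ ($E = 15 + 1 = 16$)
$x = 0$ ($x = 2 \cdot 0 = 0$)
$x w{\left(8 \right)} + E = 0 \cdot 4 + 16 = 0 + 16 = 16$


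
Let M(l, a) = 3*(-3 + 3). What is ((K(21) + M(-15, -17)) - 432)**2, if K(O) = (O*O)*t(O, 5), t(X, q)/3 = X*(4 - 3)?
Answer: 748077201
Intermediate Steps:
M(l, a) = 0 (M(l, a) = 3*0 = 0)
t(X, q) = 3*X (t(X, q) = 3*(X*(4 - 3)) = 3*(X*1) = 3*X)
K(O) = 3*O**3 (K(O) = (O*O)*(3*O) = O**2*(3*O) = 3*O**3)
((K(21) + M(-15, -17)) - 432)**2 = ((3*21**3 + 0) - 432)**2 = ((3*9261 + 0) - 432)**2 = ((27783 + 0) - 432)**2 = (27783 - 432)**2 = 27351**2 = 748077201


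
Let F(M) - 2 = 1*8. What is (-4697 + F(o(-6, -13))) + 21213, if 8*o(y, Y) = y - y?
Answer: 16526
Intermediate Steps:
o(y, Y) = 0 (o(y, Y) = (y - y)/8 = (⅛)*0 = 0)
F(M) = 10 (F(M) = 2 + 1*8 = 2 + 8 = 10)
(-4697 + F(o(-6, -13))) + 21213 = (-4697 + 10) + 21213 = -4687 + 21213 = 16526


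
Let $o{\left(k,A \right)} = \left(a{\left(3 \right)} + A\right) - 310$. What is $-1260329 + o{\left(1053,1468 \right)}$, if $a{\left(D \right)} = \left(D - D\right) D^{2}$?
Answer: $-1259171$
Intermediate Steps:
$a{\left(D \right)} = 0$ ($a{\left(D \right)} = 0 D^{2} = 0$)
$o{\left(k,A \right)} = -310 + A$ ($o{\left(k,A \right)} = \left(0 + A\right) - 310 = A - 310 = -310 + A$)
$-1260329 + o{\left(1053,1468 \right)} = -1260329 + \left(-310 + 1468\right) = -1260329 + 1158 = -1259171$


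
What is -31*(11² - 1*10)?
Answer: -3441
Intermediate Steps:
-31*(11² - 1*10) = -31*(121 - 10) = -31*111 = -3441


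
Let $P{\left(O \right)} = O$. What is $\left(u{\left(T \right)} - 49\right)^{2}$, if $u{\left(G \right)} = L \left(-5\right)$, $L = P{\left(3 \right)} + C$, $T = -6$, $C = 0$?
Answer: $4096$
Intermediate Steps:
$L = 3$ ($L = 3 + 0 = 3$)
$u{\left(G \right)} = -15$ ($u{\left(G \right)} = 3 \left(-5\right) = -15$)
$\left(u{\left(T \right)} - 49\right)^{2} = \left(-15 - 49\right)^{2} = \left(-64\right)^{2} = 4096$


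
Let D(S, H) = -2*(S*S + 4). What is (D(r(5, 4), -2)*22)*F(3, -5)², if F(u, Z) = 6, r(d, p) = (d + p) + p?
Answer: -274032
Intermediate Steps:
r(d, p) = d + 2*p
D(S, H) = -8 - 2*S² (D(S, H) = -2*(S² + 4) = -2*(4 + S²) = -8 - 2*S²)
(D(r(5, 4), -2)*22)*F(3, -5)² = ((-8 - 2*(5 + 2*4)²)*22)*6² = ((-8 - 2*(5 + 8)²)*22)*36 = ((-8 - 2*13²)*22)*36 = ((-8 - 2*169)*22)*36 = ((-8 - 338)*22)*36 = -346*22*36 = -7612*36 = -274032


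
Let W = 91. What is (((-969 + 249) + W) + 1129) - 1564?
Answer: -1064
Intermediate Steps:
(((-969 + 249) + W) + 1129) - 1564 = (((-969 + 249) + 91) + 1129) - 1564 = ((-720 + 91) + 1129) - 1564 = (-629 + 1129) - 1564 = 500 - 1564 = -1064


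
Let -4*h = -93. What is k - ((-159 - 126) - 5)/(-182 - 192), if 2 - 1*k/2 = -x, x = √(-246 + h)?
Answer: 603/187 + 9*I*√11 ≈ 3.2246 + 29.85*I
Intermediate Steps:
h = 93/4 (h = -¼*(-93) = 93/4 ≈ 23.250)
x = 9*I*√11/2 (x = √(-246 + 93/4) = √(-891/4) = 9*I*√11/2 ≈ 14.925*I)
k = 4 + 9*I*√11 (k = 4 - (-2)*9*I*√11/2 = 4 - (-9)*I*√11 = 4 + 9*I*√11 ≈ 4.0 + 29.85*I)
k - ((-159 - 126) - 5)/(-182 - 192) = (4 + 9*I*√11) - ((-159 - 126) - 5)/(-182 - 192) = (4 + 9*I*√11) - (-285 - 5)/(-374) = (4 + 9*I*√11) - (-290)*(-1)/374 = (4 + 9*I*√11) - 1*145/187 = (4 + 9*I*√11) - 145/187 = 603/187 + 9*I*√11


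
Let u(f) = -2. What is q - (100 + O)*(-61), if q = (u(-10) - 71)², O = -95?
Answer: 5634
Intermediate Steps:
q = 5329 (q = (-2 - 71)² = (-73)² = 5329)
q - (100 + O)*(-61) = 5329 - (100 - 95)*(-61) = 5329 - 5*(-61) = 5329 - 1*(-305) = 5329 + 305 = 5634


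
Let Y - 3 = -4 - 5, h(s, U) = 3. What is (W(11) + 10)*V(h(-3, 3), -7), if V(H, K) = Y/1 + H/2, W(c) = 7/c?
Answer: -1053/22 ≈ -47.864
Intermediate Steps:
Y = -6 (Y = 3 + (-4 - 5) = 3 - 9 = -6)
V(H, K) = -6 + H/2 (V(H, K) = -6/1 + H/2 = -6*1 + H*(1/2) = -6 + H/2)
(W(11) + 10)*V(h(-3, 3), -7) = (7/11 + 10)*(-6 + (1/2)*3) = (7*(1/11) + 10)*(-6 + 3/2) = (7/11 + 10)*(-9/2) = (117/11)*(-9/2) = -1053/22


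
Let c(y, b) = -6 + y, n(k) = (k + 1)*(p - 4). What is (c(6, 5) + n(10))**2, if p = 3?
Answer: 121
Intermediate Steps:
n(k) = -1 - k (n(k) = (k + 1)*(3 - 4) = (1 + k)*(-1) = -1 - k)
(c(6, 5) + n(10))**2 = ((-6 + 6) + (-1 - 1*10))**2 = (0 + (-1 - 10))**2 = (0 - 11)**2 = (-11)**2 = 121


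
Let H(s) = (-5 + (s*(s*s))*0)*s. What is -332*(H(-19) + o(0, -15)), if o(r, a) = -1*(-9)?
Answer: -34528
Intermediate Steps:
o(r, a) = 9
H(s) = -5*s (H(s) = (-5 + (s*s²)*0)*s = (-5 + s³*0)*s = (-5 + 0)*s = -5*s)
-332*(H(-19) + o(0, -15)) = -332*(-5*(-19) + 9) = -332*(95 + 9) = -332*104 = -34528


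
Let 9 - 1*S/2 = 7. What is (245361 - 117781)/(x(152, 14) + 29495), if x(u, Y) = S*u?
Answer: 127580/30103 ≈ 4.2381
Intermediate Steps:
S = 4 (S = 18 - 2*7 = 18 - 14 = 4)
x(u, Y) = 4*u
(245361 - 117781)/(x(152, 14) + 29495) = (245361 - 117781)/(4*152 + 29495) = 127580/(608 + 29495) = 127580/30103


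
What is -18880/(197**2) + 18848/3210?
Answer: 335433616/62288445 ≈ 5.3852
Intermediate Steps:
-18880/(197**2) + 18848/3210 = -18880/38809 + 18848*(1/3210) = -18880*1/38809 + 9424/1605 = -18880/38809 + 9424/1605 = 335433616/62288445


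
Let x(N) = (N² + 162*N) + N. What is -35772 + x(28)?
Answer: -30424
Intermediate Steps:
x(N) = N² + 163*N
-35772 + x(28) = -35772 + 28*(163 + 28) = -35772 + 28*191 = -35772 + 5348 = -30424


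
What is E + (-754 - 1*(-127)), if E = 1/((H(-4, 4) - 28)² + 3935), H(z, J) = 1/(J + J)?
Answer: -189083699/301569 ≈ -627.00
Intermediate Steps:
H(z, J) = 1/(2*J)
E = 64/301569 (E = 1/(((½)/4 - 28)² + 3935) = 1/(((½)*(¼) - 28)² + 3935) = 1/((⅛ - 28)² + 3935) = 1/((-223/8)² + 3935) = 1/(49729/64 + 3935) = 1/(301569/64) = 64/301569 ≈ 0.00021222)
E + (-754 - 1*(-127)) = 64/301569 + (-754 - 1*(-127)) = 64/301569 + (-754 + 127) = 64/301569 - 627 = -189083699/301569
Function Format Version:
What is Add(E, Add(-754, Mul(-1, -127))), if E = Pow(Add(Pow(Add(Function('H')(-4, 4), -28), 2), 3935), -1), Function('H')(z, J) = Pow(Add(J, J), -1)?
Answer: Rational(-189083699, 301569) ≈ -627.00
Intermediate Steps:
Function('H')(z, J) = Mul(Rational(1, 2), Pow(J, -1)) (Function('H')(z, J) = Pow(Mul(2, J), -1) = Mul(Rational(1, 2), Pow(J, -1)))
E = Rational(64, 301569) (E = Pow(Add(Pow(Add(Mul(Rational(1, 2), Pow(4, -1)), -28), 2), 3935), -1) = Pow(Add(Pow(Add(Mul(Rational(1, 2), Rational(1, 4)), -28), 2), 3935), -1) = Pow(Add(Pow(Add(Rational(1, 8), -28), 2), 3935), -1) = Pow(Add(Pow(Rational(-223, 8), 2), 3935), -1) = Pow(Add(Rational(49729, 64), 3935), -1) = Pow(Rational(301569, 64), -1) = Rational(64, 301569) ≈ 0.00021222)
Add(E, Add(-754, Mul(-1, -127))) = Add(Rational(64, 301569), Add(-754, Mul(-1, -127))) = Add(Rational(64, 301569), Add(-754, 127)) = Add(Rational(64, 301569), -627) = Rational(-189083699, 301569)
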